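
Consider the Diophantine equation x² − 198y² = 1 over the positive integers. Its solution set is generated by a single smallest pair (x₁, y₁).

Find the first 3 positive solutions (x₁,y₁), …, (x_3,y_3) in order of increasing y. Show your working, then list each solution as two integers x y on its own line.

197 14
77617 5516
30580901 2173290

√198 → a₀=14, period (14,28); ℓ=2 even so k=1
i=0: a=14 ⇒ p=14, q=1
i=1: a=14 ⇒ p=197, q=14
→ (197, 14).  Check: 197²=38809, 198·14²=38808, difference 1.
n=2: (197,14)∘(197,14) = (197·197+198·14·14, 197·14+14·197) = (77617,5516)
n=3: (77617,5516)∘(197,14) = (197·77617+198·14·5516, 197·5516+14·77617) = (30580901,2173290)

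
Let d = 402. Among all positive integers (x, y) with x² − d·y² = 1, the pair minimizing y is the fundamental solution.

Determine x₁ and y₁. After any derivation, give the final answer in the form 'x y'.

√402 = [20; 20,40, …], period ℓ=2 (even) → k=1
a_0=20:  p_0=20·1+0=20,  q_0=20·0+1=1
a_1=20:  p_1=20·20+1=401,  q_1=20·1+0=20
fundamental: x₁=401, y₁=20  (since 160801 − 402·400 = 1)

401 20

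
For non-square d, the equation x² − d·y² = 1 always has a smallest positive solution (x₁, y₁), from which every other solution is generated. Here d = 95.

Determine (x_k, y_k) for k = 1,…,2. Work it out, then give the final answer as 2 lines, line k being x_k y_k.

39 4
3041 312

[9; 1,2,1,18] for √95; ℓ=4 ⇒ convergent index 3
a_0=9:  p_0=9·1+0=9,  q_0=9·0+1=1
a_1=1:  p_1=1·9+1=10,  q_1=1·1+0=1
a_2=2:  p_2=2·10+9=29,  q_2=2·1+1=3
a_3=1:  p_3=1·29+10=39,  q_3=1·3+1=4
fundamental: x₁=39, y₁=4  (since 1521 − 95·16 = 1)
(39+4√95)^2 = 3041 + 312√95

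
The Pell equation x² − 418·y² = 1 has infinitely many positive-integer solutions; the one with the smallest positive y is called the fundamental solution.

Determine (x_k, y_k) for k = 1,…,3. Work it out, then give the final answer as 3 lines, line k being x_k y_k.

√418 = [20; 2,4,20,4,2,40, …], period ℓ=6 (even) → k=5
i=0: a=20 ⇒ p=20, q=1
i=1: a=2 ⇒ p=41, q=2
i=2: a=4 ⇒ p=184, q=9
i=3: a=20 ⇒ p=3721, q=182
i=4: a=4 ⇒ p=15068, q=737
i=5: a=2 ⇒ p=33857, q=1656
→ (33857, 1656).  Check: 33857²=1146296449, 418·1656²=1146296448, difference 1.
(x_2, y_2) = (33857·33857 + 418·1656·1656, 33857·1656 + 1656·33857) = (2292592897, 112134384)
(x_3, y_3) = (33857·2292592897 + 418·1656·112134384, 33857·112134384 + 1656·2292592897) = (155240635393601, 7593067676520)

33857 1656
2292592897 112134384
155240635393601 7593067676520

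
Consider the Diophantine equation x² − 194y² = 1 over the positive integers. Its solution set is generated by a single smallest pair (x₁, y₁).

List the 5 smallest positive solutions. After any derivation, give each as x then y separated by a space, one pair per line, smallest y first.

√194 = [13; 1,12,1,26, …], period ℓ=4 (even) → k=3
a_0=13:  p_0=13·1+0=13,  q_0=13·0+1=1
a_1=1:  p_1=1·13+1=14,  q_1=1·1+0=1
a_2=12:  p_2=12·14+13=181,  q_2=12·1+1=13
a_3=1:  p_3=1·181+14=195,  q_3=1·13+1=14
(x₁, y₁) = (195, 14);  195² − 194·14² = 1 ✓
(195+14√194)^2 = 76049 + 5460√194
(195+14√194)^3 = 29658915 + 2129386√194
(195+14√194)^4 = 11566900801 + 830455080√194
(195+14√194)^5 = 4511061653475 + 323875351814√194

195 14
76049 5460
29658915 2129386
11566900801 830455080
4511061653475 323875351814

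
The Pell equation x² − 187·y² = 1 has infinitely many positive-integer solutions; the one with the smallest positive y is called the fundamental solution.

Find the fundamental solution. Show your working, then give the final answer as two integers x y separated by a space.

1682 123

√187 → a₀=13, period (1,2,13,2,1,26); ℓ=6 even so k=5
step 0: (13, 1)  from 13·(1,0) + (0,1)
step 1: (14, 1)  from 1·(13,1) + (1,0)
step 2: (41, 3)  from 2·(14,1) + (13,1)
step 3: (547, 40)  from 13·(41,3) + (14,1)
step 4: (1135, 83)  from 2·(547,40) + (41,3)
step 5: (1682, 123)  from 1·(1135,83) + (547,40)
(x₁, y₁) = (1682, 123);  1682² − 187·123² = 1 ✓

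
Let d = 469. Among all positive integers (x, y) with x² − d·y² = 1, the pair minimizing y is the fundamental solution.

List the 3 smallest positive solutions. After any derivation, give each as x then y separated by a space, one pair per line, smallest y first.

√469 = [21; 1,1,1,10,6,10,1,1,1,42, …], period ℓ=10 (even) → k=9
a_0=21:  p_0=21·1+0=21,  q_0=21·0+1=1
…
a_2=1:  p_2=1·22+21=43,  q_2=1·1+1=2
a_3=1:  p_3=1·43+22=65,  q_3=1·2+1=3
…
a_5=6:  p_5=6·693+65=4223,  q_5=6·32+3=195
a_6=10:  p_6=10·4223+693=42923,  q_6=10·195+32=1982
…
a_8=1:  p_8=1·47146+42923=90069,  q_8=1·2177+1982=4159
a_9=1:  p_9=1·90069+47146=137215,  q_9=1·4159+2177=6336
→ (137215, 6336).  Check: 137215²=18827956225, 469·6336²=18827956224, difference 1.
n=2: (137215,6336)∘(137215,6336) = (137215·137215+469·6336·6336, 137215·6336+6336·137215) = (37655912449,1738788480)
n=3: (37655912449,1738788480)∘(137215,6336) = (137215·37655912449+469·6336·1738788480, 137215·1738788480+6336·37655912449) = (10333912053241855,477175722560064)

137215 6336
37655912449 1738788480
10333912053241855 477175722560064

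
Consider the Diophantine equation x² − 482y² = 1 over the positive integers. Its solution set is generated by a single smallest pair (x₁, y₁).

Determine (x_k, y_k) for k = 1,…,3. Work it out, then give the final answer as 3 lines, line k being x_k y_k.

483 22
466577 21252
450712899 20529410

√482 = [21; 1,20,1,42, …], period ℓ=4 (even) → k=3
a_0=21:  p_0=21·1+0=21,  q_0=21·0+1=1
a_1=1:  p_1=1·21+1=22,  q_1=1·1+0=1
a_2=20:  p_2=20·22+21=461,  q_2=20·1+1=21
a_3=1:  p_3=1·461+22=483,  q_3=1·21+1=22
(x₁, y₁) = (483, 22);  483² − 482·22² = 1 ✓
(483+22√482)^2 = 466577 + 21252√482
(483+22√482)^3 = 450712899 + 20529410√482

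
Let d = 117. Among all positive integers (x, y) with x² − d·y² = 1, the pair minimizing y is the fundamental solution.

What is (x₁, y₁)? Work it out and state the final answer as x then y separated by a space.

649 60

[10; 1,4,2,4,1,20] for √117; ℓ=6 ⇒ convergent index 5
i=0: a=10 ⇒ p=10, q=1
i=1: a=1 ⇒ p=11, q=1
i=2: a=4 ⇒ p=54, q=5
…
i=4: a=4 ⇒ p=530, q=49
i=5: a=1 ⇒ p=649, q=60
→ (649, 60).  Check: 649²=421201, 117·60²=421200, difference 1.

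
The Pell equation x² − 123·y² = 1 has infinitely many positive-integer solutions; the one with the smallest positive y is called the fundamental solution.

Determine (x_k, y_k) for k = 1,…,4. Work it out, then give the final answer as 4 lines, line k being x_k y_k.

122 11
29767 2684
7263026 654885
1772148577 159789256

√123 = [11; 11,22, …], period ℓ=2 (even) → k=1
k=0  a_k=11  p_k/q_k = 11/1
k=1  a_k=11  p_k/q_k = 122/11
→ (122, 11).  Check: 122²=14884, 123·11²=14883, difference 1.
(122+11√123)^2 = 29767 + 2684√123
(122+11√123)^3 = 7263026 + 654885√123
(122+11√123)^4 = 1772148577 + 159789256√123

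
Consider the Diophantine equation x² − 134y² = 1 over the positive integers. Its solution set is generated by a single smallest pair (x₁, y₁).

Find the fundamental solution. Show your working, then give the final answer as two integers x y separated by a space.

[11; 1,1,2,1,3,…,1,1,22] for √134; ℓ=14 ⇒ convergent index 13
step 0: (11, 1)  from 11·(1,0) + (0,1)
…
step 2: (23, 2)  from 1·(12,1) + (11,1)
step 3: (58, 5)  from 2·(23,2) + (12,1)
…
step 5: (301, 26)  from 3·(81,7) + (58,5)
…
step 7: (4121, 356)  from 10·(382,33) + (301,26)
step 8: (4503, 389)  from 1·(4121,356) + (382,33)
step 9: (17630, 1523)  from 3·(4503,389) + (4121,356)
step 10: (22133, 1912)  from 1·(17630,1523) + (4503,389)
step 11: (61896, 5347)  from 2·(22133,1912) + (17630,1523)
step 12: (84029, 7259)  from 1·(61896,5347) + (22133,1912)
step 13: (145925, 12606)  from 1·(84029,7259) + (61896,5347)
→ (145925, 12606).  Check: 145925²=21294105625, 134·12606²=21294105624, difference 1.

145925 12606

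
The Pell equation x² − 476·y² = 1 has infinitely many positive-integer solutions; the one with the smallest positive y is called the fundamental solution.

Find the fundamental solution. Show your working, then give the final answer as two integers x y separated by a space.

28799 1320

d=476: √d = [21; 1,4,2,10,2,4,1,42] (ℓ=8, even), read p_7/q_7
i=0: a=21 ⇒ p=21, q=1
i=1: a=1 ⇒ p=22, q=1
i=2: a=4 ⇒ p=109, q=5
i=3: a=2 ⇒ p=240, q=11
i=4: a=10 ⇒ p=2509, q=115
…
i=6: a=4 ⇒ p=23541, q=1079
i=7: a=1 ⇒ p=28799, q=1320
fundamental: x₁=28799, y₁=1320  (since 829382401 − 476·1742400 = 1)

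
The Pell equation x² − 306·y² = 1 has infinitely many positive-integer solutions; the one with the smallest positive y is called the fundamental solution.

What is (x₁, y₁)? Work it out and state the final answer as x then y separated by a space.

35 2

[17; 2,34] for √306; ℓ=2 ⇒ convergent index 1
step 0: (17, 1)  from 17·(1,0) + (0,1)
step 1: (35, 2)  from 2·(17,1) + (1,0)
fundamental: x₁=35, y₁=2  (since 1225 − 306·4 = 1)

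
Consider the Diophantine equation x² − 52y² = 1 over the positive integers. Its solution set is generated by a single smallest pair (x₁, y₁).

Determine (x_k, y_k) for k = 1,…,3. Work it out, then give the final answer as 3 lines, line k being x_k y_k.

d=52: √d = [7; 4,1,2,1,4,14] (ℓ=6, even), read p_5/q_5
i=0: a=7 ⇒ p=7, q=1
i=1: a=4 ⇒ p=29, q=4
i=2: a=1 ⇒ p=36, q=5
i=3: a=2 ⇒ p=101, q=14
i=4: a=1 ⇒ p=137, q=19
i=5: a=4 ⇒ p=649, q=90
(x₁, y₁) = (649, 90);  649² − 52·90² = 1 ✓
n=2: (649,90)∘(649,90) = (649·649+52·90·90, 649·90+90·649) = (842401,116820)
n=3: (842401,116820)∘(649,90) = (649·842401+52·90·116820, 649·116820+90·842401) = (1093435849,151632270)

649 90
842401 116820
1093435849 151632270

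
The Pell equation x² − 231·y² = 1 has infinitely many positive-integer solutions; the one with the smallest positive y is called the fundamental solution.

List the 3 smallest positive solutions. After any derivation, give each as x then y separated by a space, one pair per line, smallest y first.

76 5
11551 760
1755676 115515

√231 = [15; 5,30, …], period ℓ=2 (even) → k=1
i=0: a=15 ⇒ p=15, q=1
i=1: a=5 ⇒ p=76, q=5
fundamental: x₁=76, y₁=5  (since 5776 − 231·25 = 1)
(x_2, y_2) = (76·76 + 231·5·5, 76·5 + 5·76) = (11551, 760)
(x_3, y_3) = (76·11551 + 231·5·760, 76·760 + 5·11551) = (1755676, 115515)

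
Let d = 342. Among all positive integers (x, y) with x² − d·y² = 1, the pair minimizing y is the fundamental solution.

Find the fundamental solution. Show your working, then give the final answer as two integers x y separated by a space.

[18; 2,36] for √342; ℓ=2 ⇒ convergent index 1
i=0: a=18 ⇒ p=18, q=1
i=1: a=2 ⇒ p=37, q=2
(x₁, y₁) = (37, 2);  37² − 342·2² = 1 ✓

37 2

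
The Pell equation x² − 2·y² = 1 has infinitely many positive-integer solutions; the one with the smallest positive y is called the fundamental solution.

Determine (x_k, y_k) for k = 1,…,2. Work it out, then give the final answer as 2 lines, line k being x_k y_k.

3 2
17 12

[1; 2] for √2; ℓ=1 ⇒ convergent index 1
i=0: a=1 ⇒ p=1, q=1
i=1: a=2 ⇒ p=3, q=2
(x₁, y₁) = (3, 2);  3² − 2·2² = 1 ✓
(x_2, y_2) = (3·3 + 2·2·2, 3·2 + 2·3) = (17, 12)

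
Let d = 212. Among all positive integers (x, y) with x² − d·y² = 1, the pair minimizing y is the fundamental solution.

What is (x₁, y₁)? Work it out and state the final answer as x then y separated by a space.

66249 4550

√212 = [14; 1,1,3,1,1,…,1,1,28, …], period ℓ=14 (even) → k=13
k=0  a_k=14  p_k/q_k = 14/1
k=1  a_k=1  p_k/q_k = 15/1
…
k=4  a_k=1  p_k/q_k = 131/9
…
k=6  a_k=1  p_k/q_k = 364/25
k=7  a_k=6  p_k/q_k = 2417/166
…
k=9  a_k=1  p_k/q_k = 5198/357
…
k=12  a_k=1  p_k/q_k = 37114/2549
k=13  a_k=1  p_k/q_k = 66249/4550
fundamental: x₁=66249, y₁=4550  (since 4388930001 − 212·20702500 = 1)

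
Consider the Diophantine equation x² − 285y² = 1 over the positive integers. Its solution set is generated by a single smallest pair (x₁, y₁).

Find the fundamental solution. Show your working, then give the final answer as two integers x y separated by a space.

d=285: √d = [16; 1,7,2,7,1,32] (ℓ=6, even), read p_5/q_5
k=0  a_k=16  p_k/q_k = 16/1
…
k=2  a_k=7  p_k/q_k = 135/8
k=3  a_k=2  p_k/q_k = 287/17
k=4  a_k=7  p_k/q_k = 2144/127
k=5  a_k=1  p_k/q_k = 2431/144
fundamental: x₁=2431, y₁=144  (since 5909761 − 285·20736 = 1)

2431 144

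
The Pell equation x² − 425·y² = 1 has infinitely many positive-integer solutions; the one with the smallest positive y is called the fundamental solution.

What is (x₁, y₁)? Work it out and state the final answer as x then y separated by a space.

√425 = [20; 1,1,1,1,1,1,40, …], period ℓ=7 (odd) → k=13
i=0: a=20 ⇒ p=20, q=1
i=1: a=1 ⇒ p=21, q=1
…
i=10: a=1 ⇒ p=33191, q=1610
…
i=12: a=1 ⇒ p=88420, q=4289
i=13: a=1 ⇒ p=143649, q=6968
(x₁, y₁) = (143649, 6968);  143649² − 425·6968² = 1 ✓

143649 6968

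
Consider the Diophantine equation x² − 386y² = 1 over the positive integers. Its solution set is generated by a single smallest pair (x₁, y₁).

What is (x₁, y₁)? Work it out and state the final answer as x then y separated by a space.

111555 5678

d=386: √d = [19; 1,1,1,4,1,18,1,4,1,1,1,38] (ℓ=12, even), read p_11/q_11
a_0=19:  p_0=19·1+0=19,  q_0=19·0+1=1
a_1=1:  p_1=1·19+1=20,  q_1=1·1+0=1
a_2=1:  p_2=1·20+19=39,  q_2=1·1+1=2
…
a_4=4:  p_4=4·59+39=275,  q_4=4·3+2=14
…
a_6=18:  p_6=18·334+275=6287,  q_6=18·17+14=320
a_7=1:  p_7=1·6287+334=6621,  q_7=1·320+17=337
a_8=4:  p_8=4·6621+6287=32771,  q_8=4·337+320=1668
a_9=1:  p_9=1·32771+6621=39392,  q_9=1·1668+337=2005
a_10=1:  p_10=1·39392+32771=72163,  q_10=1·2005+1668=3673
a_11=1:  p_11=1·72163+39392=111555,  q_11=1·3673+2005=5678
(x₁, y₁) = (111555, 5678);  111555² − 386·5678² = 1 ✓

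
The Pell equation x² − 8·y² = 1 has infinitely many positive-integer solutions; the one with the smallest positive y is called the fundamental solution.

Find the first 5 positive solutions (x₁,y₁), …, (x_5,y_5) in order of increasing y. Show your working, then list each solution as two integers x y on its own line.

[2; 1,4] for √8; ℓ=2 ⇒ convergent index 1
step 0: (2, 1)  from 2·(1,0) + (0,1)
step 1: (3, 1)  from 1·(2,1) + (1,0)
(x₁, y₁) = (3, 1);  3² − 8·1² = 1 ✓
(3+1√8)^2 = 17 + 6√8
(3+1√8)^3 = 99 + 35√8
(3+1√8)^4 = 577 + 204√8
(3+1√8)^5 = 3363 + 1189√8

3 1
17 6
99 35
577 204
3363 1189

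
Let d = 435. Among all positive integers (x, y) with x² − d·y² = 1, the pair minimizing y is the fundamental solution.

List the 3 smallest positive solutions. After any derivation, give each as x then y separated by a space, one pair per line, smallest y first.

√435 = [20; 1,5,1,40, …], period ℓ=4 (even) → k=3
k=0  a_k=20  p_k/q_k = 20/1
k=1  a_k=1  p_k/q_k = 21/1
k=2  a_k=5  p_k/q_k = 125/6
k=3  a_k=1  p_k/q_k = 146/7
fundamental: x₁=146, y₁=7  (since 21316 − 435·49 = 1)
k=2:  x_2 = 146·146+435·7·7 = 42631,  y_2 = 146·7+7·146 = 2044
k=3:  x_3 = 146·42631+435·7·2044 = 12448106,  y_3 = 146·2044+7·42631 = 596841

146 7
42631 2044
12448106 596841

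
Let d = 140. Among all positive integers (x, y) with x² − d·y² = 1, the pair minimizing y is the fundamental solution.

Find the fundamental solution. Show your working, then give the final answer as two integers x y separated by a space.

71 6

√140 = [11; 1,4,1,22, …], period ℓ=4 (even) → k=3
step 0: (11, 1)  from 11·(1,0) + (0,1)
…
step 2: (59, 5)  from 4·(12,1) + (11,1)
step 3: (71, 6)  from 1·(59,5) + (12,1)
→ (71, 6).  Check: 71²=5041, 140·6²=5040, difference 1.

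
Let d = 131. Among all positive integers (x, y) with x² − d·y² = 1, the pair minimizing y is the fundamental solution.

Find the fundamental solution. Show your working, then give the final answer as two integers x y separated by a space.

10610 927

d=131: √d = [11; 2,4,11,4,2,22] (ℓ=6, even), read p_5/q_5
k=0  a_k=11  p_k/q_k = 11/1
k=1  a_k=2  p_k/q_k = 23/2
k=2  a_k=4  p_k/q_k = 103/9
k=3  a_k=11  p_k/q_k = 1156/101
k=4  a_k=4  p_k/q_k = 4727/413
k=5  a_k=2  p_k/q_k = 10610/927
→ (10610, 927).  Check: 10610²=112572100, 131·927²=112572099, difference 1.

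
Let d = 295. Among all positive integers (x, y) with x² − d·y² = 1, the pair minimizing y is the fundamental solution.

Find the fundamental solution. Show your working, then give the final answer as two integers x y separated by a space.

2024999 117900

√295 = [17; 5,1,2,3,2,6,2,3,2,1,5,34, …], period ℓ=12 (even) → k=11
a_0=17:  p_0=17·1+0=17,  q_0=17·0+1=1
…
a_3=2:  p_3=2·103+86=292,  q_3=2·6+5=17
a_4=3:  p_4=3·292+103=979,  q_4=3·17+6=57
…
a_6=6:  p_6=6·2250+979=14479,  q_6=6·131+57=843
…
a_10=1:  p_10=1·247414+108103=355517,  q_10=1·14405+6294=20699
a_11=5:  p_11=5·355517+247414=2024999,  q_11=5·20699+14405=117900
fundamental: x₁=2024999, y₁=117900  (since 4100620950001 − 295·13900410000 = 1)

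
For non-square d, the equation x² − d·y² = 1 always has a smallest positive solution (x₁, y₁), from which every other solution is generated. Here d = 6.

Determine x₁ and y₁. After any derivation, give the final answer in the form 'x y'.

√6 → a₀=2, period (2,4); ℓ=2 even so k=1
step 0: (2, 1)  from 2·(1,0) + (0,1)
step 1: (5, 2)  from 2·(2,1) + (1,0)
(x₁, y₁) = (5, 2);  5² − 6·2² = 1 ✓

5 2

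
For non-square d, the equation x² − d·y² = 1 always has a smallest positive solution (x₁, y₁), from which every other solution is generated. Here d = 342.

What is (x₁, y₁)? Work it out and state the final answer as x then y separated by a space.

37 2

[18; 2,36] for √342; ℓ=2 ⇒ convergent index 1
step 0: (18, 1)  from 18·(1,0) + (0,1)
step 1: (37, 2)  from 2·(18,1) + (1,0)
fundamental: x₁=37, y₁=2  (since 1369 − 342·4 = 1)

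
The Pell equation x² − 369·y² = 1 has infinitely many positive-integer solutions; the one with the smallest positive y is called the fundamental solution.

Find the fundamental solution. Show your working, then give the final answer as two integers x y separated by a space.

[19; 4,1,3,2,7,4,7,2,3,1,4,38] for √369; ℓ=12 ⇒ convergent index 11
k=0  a_k=19  p_k/q_k = 19/1
k=1  a_k=4  p_k/q_k = 77/4
k=2  a_k=1  p_k/q_k = 96/5
k=3  a_k=3  p_k/q_k = 365/19
…
k=5  a_k=7  p_k/q_k = 6147/320
k=6  a_k=4  p_k/q_k = 25414/1323
k=7  a_k=7  p_k/q_k = 184045/9581
k=8  a_k=2  p_k/q_k = 393504/20485
k=9  a_k=3  p_k/q_k = 1364557/71036
k=10  a_k=1  p_k/q_k = 1758061/91521
k=11  a_k=4  p_k/q_k = 8396801/437120
fundamental: x₁=8396801, y₁=437120  (since 70506267033601 − 369·191073894400 = 1)

8396801 437120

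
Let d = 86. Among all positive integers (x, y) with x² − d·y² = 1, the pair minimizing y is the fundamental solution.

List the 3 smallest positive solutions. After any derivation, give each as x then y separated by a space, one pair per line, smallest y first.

10405 1122
216528049 23348820
4505948689285 485888943078

√86 = [9; 3,1,1,1,8,1,1,1,3,18, …], period ℓ=10 (even) → k=9
a_0=9:  p_0=9·1+0=9,  q_0=9·0+1=1
a_1=3:  p_1=3·9+1=28,  q_1=3·1+0=3
…
a_7=1:  p_7=1·983+881=1864,  q_7=1·106+95=201
a_8=1:  p_8=1·1864+983=2847,  q_8=1·201+106=307
a_9=3:  p_9=3·2847+1864=10405,  q_9=3·307+201=1122
(x₁, y₁) = (10405, 1122);  10405² − 86·1122² = 1 ✓
(x_2, y_2) = (10405·10405 + 86·1122·1122, 10405·1122 + 1122·10405) = (216528049, 23348820)
(x_3, y_3) = (10405·216528049 + 86·1122·23348820, 10405·23348820 + 1122·216528049) = (4505948689285, 485888943078)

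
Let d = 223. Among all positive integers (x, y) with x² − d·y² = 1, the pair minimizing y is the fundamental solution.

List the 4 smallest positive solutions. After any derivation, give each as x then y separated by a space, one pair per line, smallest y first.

224 15
100351 6720
44957024 3010545
20140646401 1348717440

d=223: √d = [14; 1,13,1,28] (ℓ=4, even), read p_3/q_3
step 0: (14, 1)  from 14·(1,0) + (0,1)
…
step 2: (209, 14)  from 13·(15,1) + (14,1)
step 3: (224, 15)  from 1·(209,14) + (15,1)
→ (224, 15).  Check: 224²=50176, 223·15²=50175, difference 1.
n=2: (224,15)∘(224,15) = (224·224+223·15·15, 224·15+15·224) = (100351,6720)
n=3: (100351,6720)∘(224,15) = (224·100351+223·15·6720, 224·6720+15·100351) = (44957024,3010545)
n=4: (44957024,3010545)∘(224,15) = (224·44957024+223·15·3010545, 224·3010545+15·44957024) = (20140646401,1348717440)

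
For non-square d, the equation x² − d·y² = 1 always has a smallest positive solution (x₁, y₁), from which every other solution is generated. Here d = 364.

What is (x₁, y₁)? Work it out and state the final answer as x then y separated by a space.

4954951 259710

d=364: √d = [19; 12,1,2,3,1,8,1,3,2,1,12,38] (ℓ=12, even), read p_11/q_11
i=0: a=19 ⇒ p=19, q=1
i=1: a=12 ⇒ p=229, q=12
…
i=3: a=2 ⇒ p=725, q=38
…
i=9: a=2 ⇒ p=270499, q=14178
i=10: a=1 ⇒ p=390371, q=20461
i=11: a=12 ⇒ p=4954951, q=259710
→ (4954951, 259710).  Check: 4954951²=24551539412401, 364·259710²=24551539412400, difference 1.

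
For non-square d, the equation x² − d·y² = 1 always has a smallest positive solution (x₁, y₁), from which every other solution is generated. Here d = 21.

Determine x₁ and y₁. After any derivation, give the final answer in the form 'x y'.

√21 → a₀=4, period (1,1,2,1,1,8); ℓ=6 even so k=5
step 0: (4, 1)  from 4·(1,0) + (0,1)
step 1: (5, 1)  from 1·(4,1) + (1,0)
step 2: (9, 2)  from 1·(5,1) + (4,1)
step 3: (23, 5)  from 2·(9,2) + (5,1)
step 4: (32, 7)  from 1·(23,5) + (9,2)
step 5: (55, 12)  from 1·(32,7) + (23,5)
→ (55, 12).  Check: 55²=3025, 21·12²=3024, difference 1.

55 12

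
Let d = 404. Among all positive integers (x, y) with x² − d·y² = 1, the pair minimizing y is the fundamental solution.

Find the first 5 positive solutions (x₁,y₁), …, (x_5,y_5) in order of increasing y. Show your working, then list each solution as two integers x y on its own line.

201 10
80801 4020
32481801 1616030
13057603201 649640040
5249124005001 261153680050

[20; 10,40] for √404; ℓ=2 ⇒ convergent index 1
i=0: a=20 ⇒ p=20, q=1
i=1: a=10 ⇒ p=201, q=10
(x₁, y₁) = (201, 10);  201² − 404·10² = 1 ✓
(201+10√404)^2 = 80801 + 4020√404
(201+10√404)^3 = 32481801 + 1616030√404
(201+10√404)^4 = 13057603201 + 649640040√404
(201+10√404)^5 = 5249124005001 + 261153680050√404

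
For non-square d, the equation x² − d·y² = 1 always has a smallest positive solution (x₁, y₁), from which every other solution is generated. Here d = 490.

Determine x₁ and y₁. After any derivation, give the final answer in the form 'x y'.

d=490: √d = [22; 7,2,1,4,4,4,1,2,7,44] (ℓ=10, even), read p_9/q_9
a_0=22:  p_0=22·1+0=22,  q_0=22·0+1=1
…
a_2=2:  p_2=2·155+22=332,  q_2=2·7+1=15
…
a_4=4:  p_4=4·487+332=2280,  q_4=4·22+15=103
a_5=4:  p_5=4·2280+487=9607,  q_5=4·103+22=434
…
a_8=2:  p_8=2·50315+40708=141338,  q_8=2·2273+1839=6385
a_9=7:  p_9=7·141338+50315=1039681,  q_9=7·6385+2273=46968
(x₁, y₁) = (1039681, 46968);  1039681² − 490·46968² = 1 ✓

1039681 46968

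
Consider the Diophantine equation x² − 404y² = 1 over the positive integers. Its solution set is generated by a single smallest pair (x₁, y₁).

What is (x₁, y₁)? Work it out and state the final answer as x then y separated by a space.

201 10

d=404: √d = [20; 10,40] (ℓ=2, even), read p_1/q_1
i=0: a=20 ⇒ p=20, q=1
i=1: a=10 ⇒ p=201, q=10
(x₁, y₁) = (201, 10);  201² − 404·10² = 1 ✓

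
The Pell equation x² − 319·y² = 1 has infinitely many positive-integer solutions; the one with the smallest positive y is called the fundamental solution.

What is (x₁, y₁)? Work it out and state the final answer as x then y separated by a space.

12901780 722361

√319 = [17; 1,6,5,1,4,…,6,1,34, …], period ℓ=14 (even) → k=13
step 0: (17, 1)  from 17·(1,0) + (0,1)
…
step 2: (125, 7)  from 6·(18,1) + (17,1)
step 3: (643, 36)  from 5·(125,7) + (18,1)
…
step 7: (15628, 875)  from 1·(11913,667) + (3715,208)
step 8: (58797, 3292)  from 3·(15628,875) + (11913,667)
…
step 10: (309613, 17335)  from 1·(250816,14043) + (58797,3292)
step 11: (1798881, 100718)  from 5·(309613,17335) + (250816,14043)
step 12: (11102899, 621643)  from 6·(1798881,100718) + (309613,17335)
step 13: (12901780, 722361)  from 1·(11102899,621643) + (1798881,100718)
(x₁, y₁) = (12901780, 722361);  12901780² − 319·722361² = 1 ✓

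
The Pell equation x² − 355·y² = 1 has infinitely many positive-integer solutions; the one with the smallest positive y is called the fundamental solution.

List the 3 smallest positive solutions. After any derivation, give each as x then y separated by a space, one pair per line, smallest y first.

954809 50676
1823320452961 96771801768
3481845556741524089 184797174548553948

d=355: √d = [18; 1,5,3,3,1,6,1,3,3,5,1,36] (ℓ=12, even), read p_11/q_11
k=0  a_k=18  p_k/q_k = 18/1
k=1  a_k=1  p_k/q_k = 19/1
k=2  a_k=5  p_k/q_k = 113/6
…
k=4  a_k=3  p_k/q_k = 1187/63
…
k=6  a_k=6  p_k/q_k = 10457/555
k=7  a_k=1  p_k/q_k = 12002/637
…
k=10  a_k=5  p_k/q_k = 803418/42641
k=11  a_k=1  p_k/q_k = 954809/50676
(x₁, y₁) = (954809, 50676);  954809² − 355·50676² = 1 ✓
k=2:  x_2 = 954809·954809+355·50676·50676 = 1823320452961,  y_2 = 954809·50676+50676·954809 = 96771801768
k=3:  x_3 = 954809·1823320452961+355·50676·96771801768 = 3481845556741524089,  y_3 = 954809·96771801768+50676·1823320452961 = 184797174548553948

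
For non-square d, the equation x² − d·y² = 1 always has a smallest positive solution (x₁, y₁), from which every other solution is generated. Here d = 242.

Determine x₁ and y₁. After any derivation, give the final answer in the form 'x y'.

[15; 1,1,3,1,14,1,3,1,1,30] for √242; ℓ=10 ⇒ convergent index 9
a_0=15:  p_0=15·1+0=15,  q_0=15·0+1=1
a_1=1:  p_1=1·15+1=16,  q_1=1·1+0=1
a_2=1:  p_2=1·16+15=31,  q_2=1·1+1=2
a_3=3:  p_3=3·31+16=109,  q_3=3·2+1=7
a_4=1:  p_4=1·109+31=140,  q_4=1·7+2=9
a_5=14:  p_5=14·140+109=2069,  q_5=14·9+7=133
a_6=1:  p_6=1·2069+140=2209,  q_6=1·133+9=142
a_7=3:  p_7=3·2209+2069=8696,  q_7=3·142+133=559
a_8=1:  p_8=1·8696+2209=10905,  q_8=1·559+142=701
a_9=1:  p_9=1·10905+8696=19601,  q_9=1·701+559=1260
fundamental: x₁=19601, y₁=1260  (since 384199201 − 242·1587600 = 1)

19601 1260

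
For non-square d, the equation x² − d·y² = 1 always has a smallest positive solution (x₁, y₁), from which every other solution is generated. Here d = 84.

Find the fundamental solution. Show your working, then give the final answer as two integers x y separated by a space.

[9; 6,18] for √84; ℓ=2 ⇒ convergent index 1
a_0=9:  p_0=9·1+0=9,  q_0=9·0+1=1
a_1=6:  p_1=6·9+1=55,  q_1=6·1+0=6
→ (55, 6).  Check: 55²=3025, 84·6²=3024, difference 1.

55 6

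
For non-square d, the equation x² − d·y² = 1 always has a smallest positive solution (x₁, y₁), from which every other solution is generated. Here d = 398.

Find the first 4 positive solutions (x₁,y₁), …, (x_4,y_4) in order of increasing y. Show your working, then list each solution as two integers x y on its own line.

√398 → a₀=19, period (1,18,1,38); ℓ=4 even so k=3
a_0=19:  p_0=19·1+0=19,  q_0=19·0+1=1
a_1=1:  p_1=1·19+1=20,  q_1=1·1+0=1
a_2=18:  p_2=18·20+19=379,  q_2=18·1+1=19
a_3=1:  p_3=1·379+20=399,  q_3=1·19+1=20
fundamental: x₁=399, y₁=20  (since 159201 − 398·400 = 1)
n=2: (399,20)∘(399,20) = (399·399+398·20·20, 399·20+20·399) = (318401,15960)
n=3: (318401,15960)∘(399,20) = (399·318401+398·20·15960, 399·15960+20·318401) = (254083599,12736060)
n=4: (254083599,12736060)∘(399,20) = (399·254083599+398·20·12736060, 399·12736060+20·254083599) = (202758393601,10163359920)

399 20
318401 15960
254083599 12736060
202758393601 10163359920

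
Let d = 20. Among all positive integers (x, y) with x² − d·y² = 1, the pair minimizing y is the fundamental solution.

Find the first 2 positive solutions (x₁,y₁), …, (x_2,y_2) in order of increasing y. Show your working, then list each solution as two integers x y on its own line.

√20 → a₀=4, period (2,8); ℓ=2 even so k=1
step 0: (4, 1)  from 4·(1,0) + (0,1)
step 1: (9, 2)  from 2·(4,1) + (1,0)
fundamental: x₁=9, y₁=2  (since 81 − 20·4 = 1)
(9+2√20)^2 = 161 + 36√20

9 2
161 36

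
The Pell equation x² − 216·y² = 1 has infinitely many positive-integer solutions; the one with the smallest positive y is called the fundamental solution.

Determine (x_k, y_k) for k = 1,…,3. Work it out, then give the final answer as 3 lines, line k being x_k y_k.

485 33
470449 32010
456335045 31049667

√216 → a₀=14, period (1,2,3,2,1,28); ℓ=6 even so k=5
k=0  a_k=14  p_k/q_k = 14/1
…
k=2  a_k=2  p_k/q_k = 44/3
…
k=4  a_k=2  p_k/q_k = 338/23
k=5  a_k=1  p_k/q_k = 485/33
fundamental: x₁=485, y₁=33  (since 235225 − 216·1089 = 1)
k=2:  x_2 = 485·485+216·33·33 = 470449,  y_2 = 485·33+33·485 = 32010
k=3:  x_3 = 485·470449+216·33·32010 = 456335045,  y_3 = 485·32010+33·470449 = 31049667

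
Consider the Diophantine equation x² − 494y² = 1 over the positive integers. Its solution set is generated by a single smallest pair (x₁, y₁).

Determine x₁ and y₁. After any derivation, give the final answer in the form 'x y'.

√494 = [22; 4,2,2,1,2,1,2,2,4,44, …], period ℓ=10 (even) → k=9
step 0: (22, 1)  from 22·(1,0) + (0,1)
step 1: (89, 4)  from 4·(22,1) + (1,0)
step 2: (200, 9)  from 2·(89,4) + (22,1)
step 3: (489, 22)  from 2·(200,9) + (89,4)
step 4: (689, 31)  from 1·(489,22) + (200,9)
step 5: (1867, 84)  from 2·(689,31) + (489,22)
step 6: (2556, 115)  from 1·(1867,84) + (689,31)
step 7: (6979, 314)  from 2·(2556,115) + (1867,84)
step 8: (16514, 743)  from 2·(6979,314) + (2556,115)
step 9: (73035, 3286)  from 4·(16514,743) + (6979,314)
fundamental: x₁=73035, y₁=3286  (since 5334111225 − 494·10797796 = 1)

73035 3286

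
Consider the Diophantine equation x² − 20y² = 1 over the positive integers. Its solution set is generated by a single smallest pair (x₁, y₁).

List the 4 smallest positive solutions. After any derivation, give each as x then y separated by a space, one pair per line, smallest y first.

d=20: √d = [4; 2,8] (ℓ=2, even), read p_1/q_1
i=0: a=4 ⇒ p=4, q=1
i=1: a=2 ⇒ p=9, q=2
(x₁, y₁) = (9, 2);  9² − 20·2² = 1 ✓
(9+2√20)^2 = 161 + 36√20
(9+2√20)^3 = 2889 + 646√20
(9+2√20)^4 = 51841 + 11592√20

9 2
161 36
2889 646
51841 11592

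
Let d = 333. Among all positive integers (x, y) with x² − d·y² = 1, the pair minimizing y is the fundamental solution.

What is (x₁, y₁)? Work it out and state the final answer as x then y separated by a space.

[18; 4,36] for √333; ℓ=2 ⇒ convergent index 1
k=0  a_k=18  p_k/q_k = 18/1
k=1  a_k=4  p_k/q_k = 73/4
fundamental: x₁=73, y₁=4  (since 5329 − 333·16 = 1)

73 4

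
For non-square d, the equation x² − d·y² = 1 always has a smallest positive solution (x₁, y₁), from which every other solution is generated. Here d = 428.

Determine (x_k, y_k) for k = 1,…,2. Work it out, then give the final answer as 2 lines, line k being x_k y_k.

1850887 89466
6851565373537 331182912684

d=428: √d = [20; 1,2,4,1,5,10,5,1,4,2,1,40] (ℓ=12, even), read p_11/q_11
i=0: a=20 ⇒ p=20, q=1
i=1: a=1 ⇒ p=21, q=1
i=2: a=2 ⇒ p=62, q=3
i=3: a=4 ⇒ p=269, q=13
i=4: a=1 ⇒ p=331, q=16
i=5: a=5 ⇒ p=1924, q=93
i=6: a=10 ⇒ p=19571, q=946
…
i=8: a=1 ⇒ p=119350, q=5769
i=9: a=4 ⇒ p=577179, q=27899
i=10: a=2 ⇒ p=1273708, q=61567
i=11: a=1 ⇒ p=1850887, q=89466
fundamental: x₁=1850887, y₁=89466  (since 3425782686769 − 428·8004165156 = 1)
k=2:  x_2 = 1850887·1850887+428·89466·89466 = 6851565373537,  y_2 = 1850887·89466+89466·1850887 = 331182912684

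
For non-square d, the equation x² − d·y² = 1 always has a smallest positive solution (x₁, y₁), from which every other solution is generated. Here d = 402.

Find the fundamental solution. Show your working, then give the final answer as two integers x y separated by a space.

401 20

[20; 20,40] for √402; ℓ=2 ⇒ convergent index 1
k=0  a_k=20  p_k/q_k = 20/1
k=1  a_k=20  p_k/q_k = 401/20
fundamental: x₁=401, y₁=20  (since 160801 − 402·400 = 1)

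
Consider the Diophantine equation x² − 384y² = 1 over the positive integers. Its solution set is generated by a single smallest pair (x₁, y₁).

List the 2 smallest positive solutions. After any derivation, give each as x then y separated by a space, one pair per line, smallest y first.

[19; 1,1,2,9,2,1,1,38] for √384; ℓ=8 ⇒ convergent index 7
i=0: a=19 ⇒ p=19, q=1
…
i=2: a=1 ⇒ p=39, q=2
i=3: a=2 ⇒ p=98, q=5
…
i=5: a=2 ⇒ p=1940, q=99
i=6: a=1 ⇒ p=2861, q=146
i=7: a=1 ⇒ p=4801, q=245
fundamental: x₁=4801, y₁=245  (since 23049601 − 384·60025 = 1)
n=2: (4801,245)∘(4801,245) = (4801·4801+384·245·245, 4801·245+245·4801) = (46099201,2352490)

4801 245
46099201 2352490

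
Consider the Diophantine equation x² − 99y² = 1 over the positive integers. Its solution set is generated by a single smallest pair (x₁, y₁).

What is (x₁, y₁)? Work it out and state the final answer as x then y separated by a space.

√99 = [9; 1,18, …], period ℓ=2 (even) → k=1
i=0: a=9 ⇒ p=9, q=1
i=1: a=1 ⇒ p=10, q=1
→ (10, 1).  Check: 10²=100, 99·1²=99, difference 1.

10 1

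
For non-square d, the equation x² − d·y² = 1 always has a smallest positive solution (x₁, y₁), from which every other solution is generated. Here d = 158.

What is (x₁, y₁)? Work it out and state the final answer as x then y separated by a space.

7743 616

[12; 1,1,3,12,3,1,1,24] for √158; ℓ=8 ⇒ convergent index 7
i=0: a=12 ⇒ p=12, q=1
i=1: a=1 ⇒ p=13, q=1
i=2: a=1 ⇒ p=25, q=2
…
i=4: a=12 ⇒ p=1081, q=86
i=5: a=3 ⇒ p=3331, q=265
i=6: a=1 ⇒ p=4412, q=351
i=7: a=1 ⇒ p=7743, q=616
(x₁, y₁) = (7743, 616);  7743² − 158·616² = 1 ✓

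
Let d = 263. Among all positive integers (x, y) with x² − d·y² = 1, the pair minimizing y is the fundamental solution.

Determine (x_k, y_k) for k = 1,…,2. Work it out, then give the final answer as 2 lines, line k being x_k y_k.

√263 → a₀=16, period (4,1,1,1,1,15,1,1,1,1,4,32); ℓ=12 even so k=11
i=0: a=16 ⇒ p=16, q=1
i=1: a=4 ⇒ p=65, q=4
…
i=6: a=15 ⇒ p=5822, q=359
i=7: a=1 ⇒ p=6195, q=382
…
i=9: a=1 ⇒ p=18212, q=1123
i=10: a=1 ⇒ p=30229, q=1864
i=11: a=4 ⇒ p=139128, q=8579
fundamental: x₁=139128, y₁=8579  (since 19356600384 − 263·73599241 = 1)
(139128+8579√263)^2 = 38713200767 + 2387158224√263

139128 8579
38713200767 2387158224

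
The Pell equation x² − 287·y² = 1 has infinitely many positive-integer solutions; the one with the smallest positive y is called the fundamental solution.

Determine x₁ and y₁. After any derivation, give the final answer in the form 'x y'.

288 17

√287 = [16; 1,15,1,32, …], period ℓ=4 (even) → k=3
i=0: a=16 ⇒ p=16, q=1
…
i=2: a=15 ⇒ p=271, q=16
i=3: a=1 ⇒ p=288, q=17
→ (288, 17).  Check: 288²=82944, 287·17²=82943, difference 1.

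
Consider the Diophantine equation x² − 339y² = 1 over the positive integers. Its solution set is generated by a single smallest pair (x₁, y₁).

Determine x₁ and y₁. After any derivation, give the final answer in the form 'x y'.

97970 5321

√339 → a₀=18, period (2,2,2,1,17,1,2,2,2,36); ℓ=10 even so k=9
k=0  a_k=18  p_k/q_k = 18/1
k=1  a_k=2  p_k/q_k = 37/2
k=2  a_k=2  p_k/q_k = 92/5
k=3  a_k=2  p_k/q_k = 221/12
…
k=6  a_k=1  p_k/q_k = 5855/318
…
k=8  a_k=2  p_k/q_k = 40359/2192
k=9  a_k=2  p_k/q_k = 97970/5321
fundamental: x₁=97970, y₁=5321  (since 9598120900 − 339·28313041 = 1)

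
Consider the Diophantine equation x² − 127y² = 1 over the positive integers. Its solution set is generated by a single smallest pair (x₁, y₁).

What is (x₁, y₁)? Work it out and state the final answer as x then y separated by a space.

d=127: √d = [11; 3,1,2,2,7,11,7,2,2,1,3,22] (ℓ=12, even), read p_11/q_11
i=0: a=11 ⇒ p=11, q=1
i=1: a=3 ⇒ p=34, q=3
i=2: a=1 ⇒ p=45, q=4
…
i=4: a=2 ⇒ p=293, q=26
i=5: a=7 ⇒ p=2175, q=193
…
i=7: a=7 ⇒ p=171701, q=15236
i=8: a=2 ⇒ p=367620, q=32621
i=9: a=2 ⇒ p=906941, q=80478
i=10: a=1 ⇒ p=1274561, q=113099
i=11: a=3 ⇒ p=4730624, q=419775
(x₁, y₁) = (4730624, 419775);  4730624² − 127·419775² = 1 ✓

4730624 419775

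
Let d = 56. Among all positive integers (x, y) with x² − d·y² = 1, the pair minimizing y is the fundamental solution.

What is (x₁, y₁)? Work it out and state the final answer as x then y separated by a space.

15 2

[7; 2,14] for √56; ℓ=2 ⇒ convergent index 1
step 0: (7, 1)  from 7·(1,0) + (0,1)
step 1: (15, 2)  from 2·(7,1) + (1,0)
fundamental: x₁=15, y₁=2  (since 225 − 56·4 = 1)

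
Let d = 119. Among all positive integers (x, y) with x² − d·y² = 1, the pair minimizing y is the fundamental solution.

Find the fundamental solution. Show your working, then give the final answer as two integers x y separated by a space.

√119 = [10; 1,9,1,20, …], period ℓ=4 (even) → k=3
a_0=10:  p_0=10·1+0=10,  q_0=10·0+1=1
…
a_2=9:  p_2=9·11+10=109,  q_2=9·1+1=10
a_3=1:  p_3=1·109+11=120,  q_3=1·10+1=11
fundamental: x₁=120, y₁=11  (since 14400 − 119·121 = 1)

120 11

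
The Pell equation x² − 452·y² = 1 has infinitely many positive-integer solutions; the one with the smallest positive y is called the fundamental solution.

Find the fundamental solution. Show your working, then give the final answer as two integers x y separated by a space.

1204353 56648

√452 → a₀=21, period (3,1,5,3,10,3,5,1,3,42); ℓ=10 even so k=9
step 0: (21, 1)  from 21·(1,0) + (0,1)
…
step 4: (1552, 73)  from 3·(489,23) + (85,4)
step 5: (16009, 753)  from 10·(1552,73) + (489,23)
step 6: (49579, 2332)  from 3·(16009,753) + (1552,73)
…
step 8: (313483, 14745)  from 1·(263904,12413) + (49579,2332)
step 9: (1204353, 56648)  from 3·(313483,14745) + (263904,12413)
fundamental: x₁=1204353, y₁=56648  (since 1450466148609 − 452·3208995904 = 1)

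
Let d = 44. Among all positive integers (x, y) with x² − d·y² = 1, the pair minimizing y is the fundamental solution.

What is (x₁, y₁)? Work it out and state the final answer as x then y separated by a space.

199 30

d=44: √d = [6; 1,1,1,2,1,1,1,12] (ℓ=8, even), read p_7/q_7
step 0: (6, 1)  from 6·(1,0) + (0,1)
…
step 3: (20, 3)  from 1·(13,2) + (7,1)
step 4: (53, 8)  from 2·(20,3) + (13,2)
…
step 6: (126, 19)  from 1·(73,11) + (53,8)
step 7: (199, 30)  from 1·(126,19) + (73,11)
(x₁, y₁) = (199, 30);  199² − 44·30² = 1 ✓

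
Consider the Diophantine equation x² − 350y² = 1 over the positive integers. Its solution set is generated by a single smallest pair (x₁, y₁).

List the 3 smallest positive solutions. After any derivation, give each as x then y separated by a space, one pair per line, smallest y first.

449 24
403201 21552
362074049 19353672

d=350: √d = [18; 1,2,2,2,1,36] (ℓ=6, even), read p_5/q_5
a_0=18:  p_0=18·1+0=18,  q_0=18·0+1=1
…
a_4=2:  p_4=2·131+56=318,  q_4=2·7+3=17
a_5=1:  p_5=1·318+131=449,  q_5=1·17+7=24
fundamental: x₁=449, y₁=24  (since 201601 − 350·576 = 1)
n=2: (449,24)∘(449,24) = (449·449+350·24·24, 449·24+24·449) = (403201,21552)
n=3: (403201,21552)∘(449,24) = (449·403201+350·24·21552, 449·21552+24·403201) = (362074049,19353672)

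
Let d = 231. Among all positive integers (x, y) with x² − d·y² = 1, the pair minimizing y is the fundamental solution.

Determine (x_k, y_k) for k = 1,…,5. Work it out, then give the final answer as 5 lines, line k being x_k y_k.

76 5
11551 760
1755676 115515
266851201 17557520
40559626876 2668627525

√231 → a₀=15, period (5,30); ℓ=2 even so k=1
i=0: a=15 ⇒ p=15, q=1
i=1: a=5 ⇒ p=76, q=5
fundamental: x₁=76, y₁=5  (since 5776 − 231·25 = 1)
n=2: (76,5)∘(76,5) = (76·76+231·5·5, 76·5+5·76) = (11551,760)
n=3: (11551,760)∘(76,5) = (76·11551+231·5·760, 76·760+5·11551) = (1755676,115515)
n=4: (1755676,115515)∘(76,5) = (76·1755676+231·5·115515, 76·115515+5·1755676) = (266851201,17557520)
n=5: (266851201,17557520)∘(76,5) = (76·266851201+231·5·17557520, 76·17557520+5·266851201) = (40559626876,2668627525)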